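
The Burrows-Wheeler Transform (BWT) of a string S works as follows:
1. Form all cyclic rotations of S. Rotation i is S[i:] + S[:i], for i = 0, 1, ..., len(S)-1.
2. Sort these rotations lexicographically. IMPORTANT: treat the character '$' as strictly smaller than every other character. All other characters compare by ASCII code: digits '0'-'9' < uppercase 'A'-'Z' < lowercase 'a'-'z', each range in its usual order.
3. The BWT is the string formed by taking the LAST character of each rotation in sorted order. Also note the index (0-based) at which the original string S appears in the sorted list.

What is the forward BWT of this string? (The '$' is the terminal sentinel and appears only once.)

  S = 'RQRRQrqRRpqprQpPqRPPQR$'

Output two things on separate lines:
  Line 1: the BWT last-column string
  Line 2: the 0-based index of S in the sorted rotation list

Answer: RRPpPRrRQq$RQqRQRqPrppQ
10

Derivation:
All 23 rotations (rotation i = S[i:]+S[:i]):
  rot[0] = RQRRQrqRRpqprQpPqRPPQR$
  rot[1] = QRRQrqRRpqprQpPqRPPQR$R
  rot[2] = RRQrqRRpqprQpPqRPPQR$RQ
  rot[3] = RQrqRRpqprQpPqRPPQR$RQR
  rot[4] = QrqRRpqprQpPqRPPQR$RQRR
  rot[5] = rqRRpqprQpPqRPPQR$RQRRQ
  rot[6] = qRRpqprQpPqRPPQR$RQRRQr
  rot[7] = RRpqprQpPqRPPQR$RQRRQrq
  rot[8] = RpqprQpPqRPPQR$RQRRQrqR
  rot[9] = pqprQpPqRPPQR$RQRRQrqRR
  rot[10] = qprQpPqRPPQR$RQRRQrqRRp
  rot[11] = prQpPqRPPQR$RQRRQrqRRpq
  rot[12] = rQpPqRPPQR$RQRRQrqRRpqp
  rot[13] = QpPqRPPQR$RQRRQrqRRpqpr
  rot[14] = pPqRPPQR$RQRRQrqRRpqprQ
  rot[15] = PqRPPQR$RQRRQrqRRpqprQp
  rot[16] = qRPPQR$RQRRQrqRRpqprQpP
  rot[17] = RPPQR$RQRRQrqRRpqprQpPq
  rot[18] = PPQR$RQRRQrqRRpqprQpPqR
  rot[19] = PQR$RQRRQrqRRpqprQpPqRP
  rot[20] = QR$RQRRQrqRRpqprQpPqRPP
  rot[21] = R$RQRRQrqRRpqprQpPqRPPQ
  rot[22] = $RQRRQrqRRpqprQpPqRPPQR
Sorted (with $ < everything):
  sorted[0] = $RQRRQrqRRpqprQpPqRPPQR  (last char: 'R')
  sorted[1] = PPQR$RQRRQrqRRpqprQpPqR  (last char: 'R')
  sorted[2] = PQR$RQRRQrqRRpqprQpPqRP  (last char: 'P')
  sorted[3] = PqRPPQR$RQRRQrqRRpqprQp  (last char: 'p')
  sorted[4] = QR$RQRRQrqRRpqprQpPqRPP  (last char: 'P')
  sorted[5] = QRRQrqRRpqprQpPqRPPQR$R  (last char: 'R')
  sorted[6] = QpPqRPPQR$RQRRQrqRRpqpr  (last char: 'r')
  sorted[7] = QrqRRpqprQpPqRPPQR$RQRR  (last char: 'R')
  sorted[8] = R$RQRRQrqRRpqprQpPqRPPQ  (last char: 'Q')
  sorted[9] = RPPQR$RQRRQrqRRpqprQpPq  (last char: 'q')
  sorted[10] = RQRRQrqRRpqprQpPqRPPQR$  (last char: '$')
  sorted[11] = RQrqRRpqprQpPqRPPQR$RQR  (last char: 'R')
  sorted[12] = RRQrqRRpqprQpPqRPPQR$RQ  (last char: 'Q')
  sorted[13] = RRpqprQpPqRPPQR$RQRRQrq  (last char: 'q')
  sorted[14] = RpqprQpPqRPPQR$RQRRQrqR  (last char: 'R')
  sorted[15] = pPqRPPQR$RQRRQrqRRpqprQ  (last char: 'Q')
  sorted[16] = pqprQpPqRPPQR$RQRRQrqRR  (last char: 'R')
  sorted[17] = prQpPqRPPQR$RQRRQrqRRpq  (last char: 'q')
  sorted[18] = qRPPQR$RQRRQrqRRpqprQpP  (last char: 'P')
  sorted[19] = qRRpqprQpPqRPPQR$RQRRQr  (last char: 'r')
  sorted[20] = qprQpPqRPPQR$RQRRQrqRRp  (last char: 'p')
  sorted[21] = rQpPqRPPQR$RQRRQrqRRpqp  (last char: 'p')
  sorted[22] = rqRRpqprQpPqRPPQR$RQRRQ  (last char: 'Q')
Last column: RRPpPRrRQq$RQqRQRqPrppQ
Original string S is at sorted index 10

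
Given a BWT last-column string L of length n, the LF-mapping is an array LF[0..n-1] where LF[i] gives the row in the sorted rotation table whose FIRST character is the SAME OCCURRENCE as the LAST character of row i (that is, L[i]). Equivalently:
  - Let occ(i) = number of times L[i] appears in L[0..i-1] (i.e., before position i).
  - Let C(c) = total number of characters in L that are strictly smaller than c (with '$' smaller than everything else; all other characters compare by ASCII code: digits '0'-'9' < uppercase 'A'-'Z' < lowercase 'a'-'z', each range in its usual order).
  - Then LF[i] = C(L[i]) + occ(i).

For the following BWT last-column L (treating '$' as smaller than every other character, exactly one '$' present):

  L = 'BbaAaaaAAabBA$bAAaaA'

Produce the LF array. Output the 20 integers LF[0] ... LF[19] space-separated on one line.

Answer: 8 17 10 1 11 12 13 2 3 14 18 9 4 0 19 5 6 15 16 7

Derivation:
Char counts: '$':1, 'A':7, 'B':2, 'a':7, 'b':3
C (first-col start): C('$')=0, C('A')=1, C('B')=8, C('a')=10, C('b')=17
L[0]='B': occ=0, LF[0]=C('B')+0=8+0=8
L[1]='b': occ=0, LF[1]=C('b')+0=17+0=17
L[2]='a': occ=0, LF[2]=C('a')+0=10+0=10
L[3]='A': occ=0, LF[3]=C('A')+0=1+0=1
L[4]='a': occ=1, LF[4]=C('a')+1=10+1=11
L[5]='a': occ=2, LF[5]=C('a')+2=10+2=12
L[6]='a': occ=3, LF[6]=C('a')+3=10+3=13
L[7]='A': occ=1, LF[7]=C('A')+1=1+1=2
L[8]='A': occ=2, LF[8]=C('A')+2=1+2=3
L[9]='a': occ=4, LF[9]=C('a')+4=10+4=14
L[10]='b': occ=1, LF[10]=C('b')+1=17+1=18
L[11]='B': occ=1, LF[11]=C('B')+1=8+1=9
L[12]='A': occ=3, LF[12]=C('A')+3=1+3=4
L[13]='$': occ=0, LF[13]=C('$')+0=0+0=0
L[14]='b': occ=2, LF[14]=C('b')+2=17+2=19
L[15]='A': occ=4, LF[15]=C('A')+4=1+4=5
L[16]='A': occ=5, LF[16]=C('A')+5=1+5=6
L[17]='a': occ=5, LF[17]=C('a')+5=10+5=15
L[18]='a': occ=6, LF[18]=C('a')+6=10+6=16
L[19]='A': occ=6, LF[19]=C('A')+6=1+6=7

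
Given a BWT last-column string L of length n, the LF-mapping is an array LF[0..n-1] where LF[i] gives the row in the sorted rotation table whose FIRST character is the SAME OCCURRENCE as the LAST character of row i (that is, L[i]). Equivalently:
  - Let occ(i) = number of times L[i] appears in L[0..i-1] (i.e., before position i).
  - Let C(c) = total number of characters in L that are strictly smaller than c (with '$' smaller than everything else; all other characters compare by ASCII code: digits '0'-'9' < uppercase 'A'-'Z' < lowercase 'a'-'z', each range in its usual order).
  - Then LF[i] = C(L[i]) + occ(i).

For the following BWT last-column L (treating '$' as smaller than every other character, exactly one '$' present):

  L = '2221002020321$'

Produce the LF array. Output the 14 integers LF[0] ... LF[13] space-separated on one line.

Answer: 7 8 9 5 1 2 10 3 11 4 13 12 6 0

Derivation:
Char counts: '$':1, '0':4, '1':2, '2':6, '3':1
C (first-col start): C('$')=0, C('0')=1, C('1')=5, C('2')=7, C('3')=13
L[0]='2': occ=0, LF[0]=C('2')+0=7+0=7
L[1]='2': occ=1, LF[1]=C('2')+1=7+1=8
L[2]='2': occ=2, LF[2]=C('2')+2=7+2=9
L[3]='1': occ=0, LF[3]=C('1')+0=5+0=5
L[4]='0': occ=0, LF[4]=C('0')+0=1+0=1
L[5]='0': occ=1, LF[5]=C('0')+1=1+1=2
L[6]='2': occ=3, LF[6]=C('2')+3=7+3=10
L[7]='0': occ=2, LF[7]=C('0')+2=1+2=3
L[8]='2': occ=4, LF[8]=C('2')+4=7+4=11
L[9]='0': occ=3, LF[9]=C('0')+3=1+3=4
L[10]='3': occ=0, LF[10]=C('3')+0=13+0=13
L[11]='2': occ=5, LF[11]=C('2')+5=7+5=12
L[12]='1': occ=1, LF[12]=C('1')+1=5+1=6
L[13]='$': occ=0, LF[13]=C('$')+0=0+0=0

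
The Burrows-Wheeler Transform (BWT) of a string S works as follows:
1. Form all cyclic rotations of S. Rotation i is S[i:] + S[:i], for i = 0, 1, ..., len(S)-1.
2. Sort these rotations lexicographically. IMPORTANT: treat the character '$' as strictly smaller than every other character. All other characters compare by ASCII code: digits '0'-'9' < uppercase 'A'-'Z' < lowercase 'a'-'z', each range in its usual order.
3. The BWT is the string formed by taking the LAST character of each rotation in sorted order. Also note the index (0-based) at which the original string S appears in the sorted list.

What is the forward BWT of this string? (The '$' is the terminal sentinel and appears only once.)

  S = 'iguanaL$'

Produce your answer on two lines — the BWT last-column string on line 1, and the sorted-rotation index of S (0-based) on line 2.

All 8 rotations (rotation i = S[i:]+S[:i]):
  rot[0] = iguanaL$
  rot[1] = guanaL$i
  rot[2] = uanaL$ig
  rot[3] = anaL$igu
  rot[4] = naL$igua
  rot[5] = aL$iguan
  rot[6] = L$iguana
  rot[7] = $iguanaL
Sorted (with $ < everything):
  sorted[0] = $iguanaL  (last char: 'L')
  sorted[1] = L$iguana  (last char: 'a')
  sorted[2] = aL$iguan  (last char: 'n')
  sorted[3] = anaL$igu  (last char: 'u')
  sorted[4] = guanaL$i  (last char: 'i')
  sorted[5] = iguanaL$  (last char: '$')
  sorted[6] = naL$igua  (last char: 'a')
  sorted[7] = uanaL$ig  (last char: 'g')
Last column: Lanui$ag
Original string S is at sorted index 5

Answer: Lanui$ag
5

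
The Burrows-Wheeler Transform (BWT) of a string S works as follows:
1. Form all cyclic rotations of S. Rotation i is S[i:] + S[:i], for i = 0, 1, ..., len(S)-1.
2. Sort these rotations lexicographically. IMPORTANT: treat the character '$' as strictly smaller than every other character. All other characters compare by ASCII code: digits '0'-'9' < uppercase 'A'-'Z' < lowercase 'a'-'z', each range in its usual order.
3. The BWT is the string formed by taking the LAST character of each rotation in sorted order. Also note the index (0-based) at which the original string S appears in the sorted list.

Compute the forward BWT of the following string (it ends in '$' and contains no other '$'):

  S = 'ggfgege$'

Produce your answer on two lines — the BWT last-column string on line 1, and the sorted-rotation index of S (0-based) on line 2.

All 8 rotations (rotation i = S[i:]+S[:i]):
  rot[0] = ggfgege$
  rot[1] = gfgege$g
  rot[2] = fgege$gg
  rot[3] = gege$ggf
  rot[4] = ege$ggfg
  rot[5] = ge$ggfge
  rot[6] = e$ggfgeg
  rot[7] = $ggfgege
Sorted (with $ < everything):
  sorted[0] = $ggfgege  (last char: 'e')
  sorted[1] = e$ggfgeg  (last char: 'g')
  sorted[2] = ege$ggfg  (last char: 'g')
  sorted[3] = fgege$gg  (last char: 'g')
  sorted[4] = ge$ggfge  (last char: 'e')
  sorted[5] = gege$ggf  (last char: 'f')
  sorted[6] = gfgege$g  (last char: 'g')
  sorted[7] = ggfgege$  (last char: '$')
Last column: egggefg$
Original string S is at sorted index 7

Answer: egggefg$
7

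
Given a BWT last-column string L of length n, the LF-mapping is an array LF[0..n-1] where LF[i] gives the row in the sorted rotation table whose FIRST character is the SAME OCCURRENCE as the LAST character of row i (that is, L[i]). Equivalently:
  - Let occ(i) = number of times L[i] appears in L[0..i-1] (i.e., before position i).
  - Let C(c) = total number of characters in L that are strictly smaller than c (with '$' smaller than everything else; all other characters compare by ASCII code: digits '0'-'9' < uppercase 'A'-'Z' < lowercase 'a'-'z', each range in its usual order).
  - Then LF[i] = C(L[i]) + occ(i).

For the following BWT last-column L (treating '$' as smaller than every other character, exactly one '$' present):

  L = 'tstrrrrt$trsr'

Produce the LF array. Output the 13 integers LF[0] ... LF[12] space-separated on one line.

Char counts: '$':1, 'r':6, 's':2, 't':4
C (first-col start): C('$')=0, C('r')=1, C('s')=7, C('t')=9
L[0]='t': occ=0, LF[0]=C('t')+0=9+0=9
L[1]='s': occ=0, LF[1]=C('s')+0=7+0=7
L[2]='t': occ=1, LF[2]=C('t')+1=9+1=10
L[3]='r': occ=0, LF[3]=C('r')+0=1+0=1
L[4]='r': occ=1, LF[4]=C('r')+1=1+1=2
L[5]='r': occ=2, LF[5]=C('r')+2=1+2=3
L[6]='r': occ=3, LF[6]=C('r')+3=1+3=4
L[7]='t': occ=2, LF[7]=C('t')+2=9+2=11
L[8]='$': occ=0, LF[8]=C('$')+0=0+0=0
L[9]='t': occ=3, LF[9]=C('t')+3=9+3=12
L[10]='r': occ=4, LF[10]=C('r')+4=1+4=5
L[11]='s': occ=1, LF[11]=C('s')+1=7+1=8
L[12]='r': occ=5, LF[12]=C('r')+5=1+5=6

Answer: 9 7 10 1 2 3 4 11 0 12 5 8 6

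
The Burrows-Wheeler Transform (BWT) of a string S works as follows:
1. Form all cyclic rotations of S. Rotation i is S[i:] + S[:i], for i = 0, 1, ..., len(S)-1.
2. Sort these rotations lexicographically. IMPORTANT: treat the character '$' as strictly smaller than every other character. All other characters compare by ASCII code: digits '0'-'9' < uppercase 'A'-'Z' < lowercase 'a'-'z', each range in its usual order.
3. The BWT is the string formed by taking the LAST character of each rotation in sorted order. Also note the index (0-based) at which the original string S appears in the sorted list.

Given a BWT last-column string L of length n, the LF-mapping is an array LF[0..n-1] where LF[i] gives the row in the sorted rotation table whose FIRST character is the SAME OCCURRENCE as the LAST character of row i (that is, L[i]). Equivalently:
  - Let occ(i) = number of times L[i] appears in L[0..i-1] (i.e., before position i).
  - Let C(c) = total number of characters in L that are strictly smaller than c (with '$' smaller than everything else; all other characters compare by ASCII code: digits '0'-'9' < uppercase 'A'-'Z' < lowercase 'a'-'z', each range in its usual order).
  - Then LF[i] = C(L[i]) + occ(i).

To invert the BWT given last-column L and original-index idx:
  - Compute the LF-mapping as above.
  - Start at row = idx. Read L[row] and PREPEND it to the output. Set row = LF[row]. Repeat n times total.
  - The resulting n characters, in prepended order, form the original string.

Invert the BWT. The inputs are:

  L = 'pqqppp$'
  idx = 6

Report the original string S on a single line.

Answer: qpppqp$

Derivation:
LF mapping: 1 5 6 2 3 4 0
Walk LF starting at row 6, prepending L[row]:
  step 1: row=6, L[6]='$', prepend. Next row=LF[6]=0
  step 2: row=0, L[0]='p', prepend. Next row=LF[0]=1
  step 3: row=1, L[1]='q', prepend. Next row=LF[1]=5
  step 4: row=5, L[5]='p', prepend. Next row=LF[5]=4
  step 5: row=4, L[4]='p', prepend. Next row=LF[4]=3
  step 6: row=3, L[3]='p', prepend. Next row=LF[3]=2
  step 7: row=2, L[2]='q', prepend. Next row=LF[2]=6
Reversed output: qpppqp$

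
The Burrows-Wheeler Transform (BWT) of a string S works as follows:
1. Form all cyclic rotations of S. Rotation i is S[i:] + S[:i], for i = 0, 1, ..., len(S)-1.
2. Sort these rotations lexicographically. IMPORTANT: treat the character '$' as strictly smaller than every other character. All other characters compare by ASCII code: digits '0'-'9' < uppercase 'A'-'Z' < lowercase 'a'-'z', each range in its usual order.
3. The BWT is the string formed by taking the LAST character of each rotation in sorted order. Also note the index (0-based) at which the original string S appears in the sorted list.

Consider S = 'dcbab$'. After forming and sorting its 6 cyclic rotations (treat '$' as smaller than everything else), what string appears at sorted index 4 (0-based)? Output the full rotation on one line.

Answer: cbab$d

Derivation:
All 6 rotations (rotation i = S[i:]+S[:i]):
  rot[0] = dcbab$
  rot[1] = cbab$d
  rot[2] = bab$dc
  rot[3] = ab$dcb
  rot[4] = b$dcba
  rot[5] = $dcbab
Sorted (with $ < everything):
  sorted[0] = $dcbab
  sorted[1] = ab$dcb
  sorted[2] = b$dcba
  sorted[3] = bab$dc
  sorted[4] = cbab$d
  sorted[5] = dcbab$
sorted[4] = cbab$d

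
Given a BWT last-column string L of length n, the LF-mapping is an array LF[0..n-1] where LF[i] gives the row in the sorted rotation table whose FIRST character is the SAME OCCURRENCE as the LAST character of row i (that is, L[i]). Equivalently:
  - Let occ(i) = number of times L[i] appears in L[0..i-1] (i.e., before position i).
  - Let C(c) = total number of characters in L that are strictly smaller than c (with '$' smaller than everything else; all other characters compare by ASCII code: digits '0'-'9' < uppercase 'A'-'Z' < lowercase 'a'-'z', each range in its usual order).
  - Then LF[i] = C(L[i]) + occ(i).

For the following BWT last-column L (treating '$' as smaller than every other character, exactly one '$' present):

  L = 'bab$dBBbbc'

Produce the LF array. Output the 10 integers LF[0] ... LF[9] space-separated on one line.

Answer: 4 3 5 0 9 1 2 6 7 8

Derivation:
Char counts: '$':1, 'B':2, 'a':1, 'b':4, 'c':1, 'd':1
C (first-col start): C('$')=0, C('B')=1, C('a')=3, C('b')=4, C('c')=8, C('d')=9
L[0]='b': occ=0, LF[0]=C('b')+0=4+0=4
L[1]='a': occ=0, LF[1]=C('a')+0=3+0=3
L[2]='b': occ=1, LF[2]=C('b')+1=4+1=5
L[3]='$': occ=0, LF[3]=C('$')+0=0+0=0
L[4]='d': occ=0, LF[4]=C('d')+0=9+0=9
L[5]='B': occ=0, LF[5]=C('B')+0=1+0=1
L[6]='B': occ=1, LF[6]=C('B')+1=1+1=2
L[7]='b': occ=2, LF[7]=C('b')+2=4+2=6
L[8]='b': occ=3, LF[8]=C('b')+3=4+3=7
L[9]='c': occ=0, LF[9]=C('c')+0=8+0=8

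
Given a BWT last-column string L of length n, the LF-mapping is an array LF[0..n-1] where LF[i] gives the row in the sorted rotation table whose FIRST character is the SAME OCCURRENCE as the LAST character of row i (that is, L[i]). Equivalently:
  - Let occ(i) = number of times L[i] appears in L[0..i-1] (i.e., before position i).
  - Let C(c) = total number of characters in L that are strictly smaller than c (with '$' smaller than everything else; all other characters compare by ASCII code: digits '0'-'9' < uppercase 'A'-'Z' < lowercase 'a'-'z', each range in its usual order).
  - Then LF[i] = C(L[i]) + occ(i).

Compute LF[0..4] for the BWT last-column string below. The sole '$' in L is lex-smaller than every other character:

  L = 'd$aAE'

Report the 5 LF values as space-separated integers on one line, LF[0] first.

Char counts: '$':1, 'A':1, 'E':1, 'a':1, 'd':1
C (first-col start): C('$')=0, C('A')=1, C('E')=2, C('a')=3, C('d')=4
L[0]='d': occ=0, LF[0]=C('d')+0=4+0=4
L[1]='$': occ=0, LF[1]=C('$')+0=0+0=0
L[2]='a': occ=0, LF[2]=C('a')+0=3+0=3
L[3]='A': occ=0, LF[3]=C('A')+0=1+0=1
L[4]='E': occ=0, LF[4]=C('E')+0=2+0=2

Answer: 4 0 3 1 2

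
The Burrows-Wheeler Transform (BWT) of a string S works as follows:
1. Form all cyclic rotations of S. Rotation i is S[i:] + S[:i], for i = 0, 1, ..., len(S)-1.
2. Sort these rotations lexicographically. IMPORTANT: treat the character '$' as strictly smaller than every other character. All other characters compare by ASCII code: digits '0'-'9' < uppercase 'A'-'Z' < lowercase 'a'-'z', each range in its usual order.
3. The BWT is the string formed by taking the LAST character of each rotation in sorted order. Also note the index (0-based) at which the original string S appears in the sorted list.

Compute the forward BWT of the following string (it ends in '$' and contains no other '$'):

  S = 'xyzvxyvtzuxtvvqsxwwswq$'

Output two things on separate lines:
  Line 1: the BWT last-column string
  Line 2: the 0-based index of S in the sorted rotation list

Answer: qwvwqxvzvytzswxusv$xxty
18

Derivation:
All 23 rotations (rotation i = S[i:]+S[:i]):
  rot[0] = xyzvxyvtzuxtvvqsxwwswq$
  rot[1] = yzvxyvtzuxtvvqsxwwswq$x
  rot[2] = zvxyvtzuxtvvqsxwwswq$xy
  rot[3] = vxyvtzuxtvvqsxwwswq$xyz
  rot[4] = xyvtzuxtvvqsxwwswq$xyzv
  rot[5] = yvtzuxtvvqsxwwswq$xyzvx
  rot[6] = vtzuxtvvqsxwwswq$xyzvxy
  rot[7] = tzuxtvvqsxwwswq$xyzvxyv
  rot[8] = zuxtvvqsxwwswq$xyzvxyvt
  rot[9] = uxtvvqsxwwswq$xyzvxyvtz
  rot[10] = xtvvqsxwwswq$xyzvxyvtzu
  rot[11] = tvvqsxwwswq$xyzvxyvtzux
  rot[12] = vvqsxwwswq$xyzvxyvtzuxt
  rot[13] = vqsxwwswq$xyzvxyvtzuxtv
  rot[14] = qsxwwswq$xyzvxyvtzuxtvv
  rot[15] = sxwwswq$xyzvxyvtzuxtvvq
  rot[16] = xwwswq$xyzvxyvtzuxtvvqs
  rot[17] = wwswq$xyzvxyvtzuxtvvqsx
  rot[18] = wswq$xyzvxyvtzuxtvvqsxw
  rot[19] = swq$xyzvxyvtzuxtvvqsxww
  rot[20] = wq$xyzvxyvtzuxtvvqsxwws
  rot[21] = q$xyzvxyvtzuxtvvqsxwwsw
  rot[22] = $xyzvxyvtzuxtvvqsxwwswq
Sorted (with $ < everything):
  sorted[0] = $xyzvxyvtzuxtvvqsxwwswq  (last char: 'q')
  sorted[1] = q$xyzvxyvtzuxtvvqsxwwsw  (last char: 'w')
  sorted[2] = qsxwwswq$xyzvxyvtzuxtvv  (last char: 'v')
  sorted[3] = swq$xyzvxyvtzuxtvvqsxww  (last char: 'w')
  sorted[4] = sxwwswq$xyzvxyvtzuxtvvq  (last char: 'q')
  sorted[5] = tvvqsxwwswq$xyzvxyvtzux  (last char: 'x')
  sorted[6] = tzuxtvvqsxwwswq$xyzvxyv  (last char: 'v')
  sorted[7] = uxtvvqsxwwswq$xyzvxyvtz  (last char: 'z')
  sorted[8] = vqsxwwswq$xyzvxyvtzuxtv  (last char: 'v')
  sorted[9] = vtzuxtvvqsxwwswq$xyzvxy  (last char: 'y')
  sorted[10] = vvqsxwwswq$xyzvxyvtzuxt  (last char: 't')
  sorted[11] = vxyvtzuxtvvqsxwwswq$xyz  (last char: 'z')
  sorted[12] = wq$xyzvxyvtzuxtvvqsxwws  (last char: 's')
  sorted[13] = wswq$xyzvxyvtzuxtvvqsxw  (last char: 'w')
  sorted[14] = wwswq$xyzvxyvtzuxtvvqsx  (last char: 'x')
  sorted[15] = xtvvqsxwwswq$xyzvxyvtzu  (last char: 'u')
  sorted[16] = xwwswq$xyzvxyvtzuxtvvqs  (last char: 's')
  sorted[17] = xyvtzuxtvvqsxwwswq$xyzv  (last char: 'v')
  sorted[18] = xyzvxyvtzuxtvvqsxwwswq$  (last char: '$')
  sorted[19] = yvtzuxtvvqsxwwswq$xyzvx  (last char: 'x')
  sorted[20] = yzvxyvtzuxtvvqsxwwswq$x  (last char: 'x')
  sorted[21] = zuxtvvqsxwwswq$xyzvxyvt  (last char: 't')
  sorted[22] = zvxyvtzuxtvvqsxwwswq$xy  (last char: 'y')
Last column: qwvwqxvzvytzswxusv$xxty
Original string S is at sorted index 18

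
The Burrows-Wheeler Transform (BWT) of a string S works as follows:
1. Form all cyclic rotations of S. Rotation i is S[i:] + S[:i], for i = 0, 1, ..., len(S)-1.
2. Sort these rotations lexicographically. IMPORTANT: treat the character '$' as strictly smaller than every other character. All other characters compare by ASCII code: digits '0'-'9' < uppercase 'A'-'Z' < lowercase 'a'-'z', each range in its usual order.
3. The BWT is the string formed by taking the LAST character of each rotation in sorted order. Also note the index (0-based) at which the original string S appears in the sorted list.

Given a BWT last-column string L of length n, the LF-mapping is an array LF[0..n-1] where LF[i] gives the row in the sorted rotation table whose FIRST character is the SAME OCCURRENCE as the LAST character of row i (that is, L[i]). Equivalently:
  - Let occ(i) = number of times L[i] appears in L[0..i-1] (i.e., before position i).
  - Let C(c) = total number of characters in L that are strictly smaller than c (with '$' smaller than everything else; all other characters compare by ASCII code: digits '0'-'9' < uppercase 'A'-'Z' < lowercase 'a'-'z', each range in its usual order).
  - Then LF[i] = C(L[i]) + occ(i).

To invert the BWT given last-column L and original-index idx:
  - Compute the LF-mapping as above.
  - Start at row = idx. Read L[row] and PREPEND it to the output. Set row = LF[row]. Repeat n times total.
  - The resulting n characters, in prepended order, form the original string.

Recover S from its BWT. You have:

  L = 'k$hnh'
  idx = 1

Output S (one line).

LF mapping: 3 0 1 4 2
Walk LF starting at row 1, prepending L[row]:
  step 1: row=1, L[1]='$', prepend. Next row=LF[1]=0
  step 2: row=0, L[0]='k', prepend. Next row=LF[0]=3
  step 3: row=3, L[3]='n', prepend. Next row=LF[3]=4
  step 4: row=4, L[4]='h', prepend. Next row=LF[4]=2
  step 5: row=2, L[2]='h', prepend. Next row=LF[2]=1
Reversed output: hhnk$

Answer: hhnk$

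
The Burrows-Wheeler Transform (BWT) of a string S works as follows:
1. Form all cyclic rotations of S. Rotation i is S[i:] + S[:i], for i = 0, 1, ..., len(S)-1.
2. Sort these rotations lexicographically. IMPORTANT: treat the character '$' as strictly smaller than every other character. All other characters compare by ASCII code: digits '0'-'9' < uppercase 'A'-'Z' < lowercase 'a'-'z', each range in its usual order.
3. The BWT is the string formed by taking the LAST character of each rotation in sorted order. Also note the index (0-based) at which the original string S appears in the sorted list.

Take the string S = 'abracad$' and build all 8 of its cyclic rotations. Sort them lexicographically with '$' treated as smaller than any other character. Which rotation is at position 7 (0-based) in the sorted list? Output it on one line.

All 8 rotations (rotation i = S[i:]+S[:i]):
  rot[0] = abracad$
  rot[1] = bracad$a
  rot[2] = racad$ab
  rot[3] = acad$abr
  rot[4] = cad$abra
  rot[5] = ad$abrac
  rot[6] = d$abraca
  rot[7] = $abracad
Sorted (with $ < everything):
  sorted[0] = $abracad
  sorted[1] = abracad$
  sorted[2] = acad$abr
  sorted[3] = ad$abrac
  sorted[4] = bracad$a
  sorted[5] = cad$abra
  sorted[6] = d$abraca
  sorted[7] = racad$ab
sorted[7] = racad$ab

Answer: racad$ab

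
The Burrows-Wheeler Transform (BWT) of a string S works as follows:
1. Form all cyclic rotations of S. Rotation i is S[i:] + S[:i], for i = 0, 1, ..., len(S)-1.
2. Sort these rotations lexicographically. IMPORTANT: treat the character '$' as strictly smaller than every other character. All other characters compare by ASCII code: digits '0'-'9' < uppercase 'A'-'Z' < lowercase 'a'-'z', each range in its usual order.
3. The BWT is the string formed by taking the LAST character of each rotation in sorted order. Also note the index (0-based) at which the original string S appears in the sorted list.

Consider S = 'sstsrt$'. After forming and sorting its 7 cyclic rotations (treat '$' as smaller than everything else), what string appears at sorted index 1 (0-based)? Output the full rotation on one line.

All 7 rotations (rotation i = S[i:]+S[:i]):
  rot[0] = sstsrt$
  rot[1] = stsrt$s
  rot[2] = tsrt$ss
  rot[3] = srt$sst
  rot[4] = rt$ssts
  rot[5] = t$sstsr
  rot[6] = $sstsrt
Sorted (with $ < everything):
  sorted[0] = $sstsrt
  sorted[1] = rt$ssts
  sorted[2] = srt$sst
  sorted[3] = sstsrt$
  sorted[4] = stsrt$s
  sorted[5] = t$sstsr
  sorted[6] = tsrt$ss
sorted[1] = rt$ssts

Answer: rt$ssts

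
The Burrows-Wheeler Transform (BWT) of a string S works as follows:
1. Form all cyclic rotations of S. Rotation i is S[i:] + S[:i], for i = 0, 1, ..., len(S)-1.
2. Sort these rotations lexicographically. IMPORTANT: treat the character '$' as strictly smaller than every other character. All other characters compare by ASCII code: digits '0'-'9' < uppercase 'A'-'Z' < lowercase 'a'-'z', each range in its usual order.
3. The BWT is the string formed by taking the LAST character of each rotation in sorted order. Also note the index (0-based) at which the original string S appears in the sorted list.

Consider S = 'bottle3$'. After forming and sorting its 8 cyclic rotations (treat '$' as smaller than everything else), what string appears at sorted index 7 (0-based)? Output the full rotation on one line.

Answer: ttle3$bo

Derivation:
All 8 rotations (rotation i = S[i:]+S[:i]):
  rot[0] = bottle3$
  rot[1] = ottle3$b
  rot[2] = ttle3$bo
  rot[3] = tle3$bot
  rot[4] = le3$bott
  rot[5] = e3$bottl
  rot[6] = 3$bottle
  rot[7] = $bottle3
Sorted (with $ < everything):
  sorted[0] = $bottle3
  sorted[1] = 3$bottle
  sorted[2] = bottle3$
  sorted[3] = e3$bottl
  sorted[4] = le3$bott
  sorted[5] = ottle3$b
  sorted[6] = tle3$bot
  sorted[7] = ttle3$bo
sorted[7] = ttle3$bo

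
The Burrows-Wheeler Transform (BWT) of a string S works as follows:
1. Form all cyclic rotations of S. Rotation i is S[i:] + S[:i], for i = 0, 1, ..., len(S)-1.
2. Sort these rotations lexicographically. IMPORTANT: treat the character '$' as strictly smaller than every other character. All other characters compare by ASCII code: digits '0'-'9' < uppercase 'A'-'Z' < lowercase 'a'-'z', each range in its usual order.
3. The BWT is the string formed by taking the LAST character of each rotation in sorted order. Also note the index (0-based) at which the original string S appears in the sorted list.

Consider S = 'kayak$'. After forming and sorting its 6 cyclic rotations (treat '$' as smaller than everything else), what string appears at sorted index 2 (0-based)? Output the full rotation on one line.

Answer: ayak$k

Derivation:
All 6 rotations (rotation i = S[i:]+S[:i]):
  rot[0] = kayak$
  rot[1] = ayak$k
  rot[2] = yak$ka
  rot[3] = ak$kay
  rot[4] = k$kaya
  rot[5] = $kayak
Sorted (with $ < everything):
  sorted[0] = $kayak
  sorted[1] = ak$kay
  sorted[2] = ayak$k
  sorted[3] = k$kaya
  sorted[4] = kayak$
  sorted[5] = yak$ka
sorted[2] = ayak$k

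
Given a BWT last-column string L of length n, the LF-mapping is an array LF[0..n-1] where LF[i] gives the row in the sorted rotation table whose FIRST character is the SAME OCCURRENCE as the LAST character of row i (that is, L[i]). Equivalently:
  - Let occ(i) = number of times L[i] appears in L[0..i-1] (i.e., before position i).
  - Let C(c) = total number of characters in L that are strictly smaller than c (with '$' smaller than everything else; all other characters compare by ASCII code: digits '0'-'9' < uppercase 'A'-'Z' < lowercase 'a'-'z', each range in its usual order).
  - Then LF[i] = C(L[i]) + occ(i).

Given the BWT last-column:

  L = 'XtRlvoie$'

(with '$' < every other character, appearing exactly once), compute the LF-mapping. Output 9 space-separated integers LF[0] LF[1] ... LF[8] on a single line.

Char counts: '$':1, 'R':1, 'X':1, 'e':1, 'i':1, 'l':1, 'o':1, 't':1, 'v':1
C (first-col start): C('$')=0, C('R')=1, C('X')=2, C('e')=3, C('i')=4, C('l')=5, C('o')=6, C('t')=7, C('v')=8
L[0]='X': occ=0, LF[0]=C('X')+0=2+0=2
L[1]='t': occ=0, LF[1]=C('t')+0=7+0=7
L[2]='R': occ=0, LF[2]=C('R')+0=1+0=1
L[3]='l': occ=0, LF[3]=C('l')+0=5+0=5
L[4]='v': occ=0, LF[4]=C('v')+0=8+0=8
L[5]='o': occ=0, LF[5]=C('o')+0=6+0=6
L[6]='i': occ=0, LF[6]=C('i')+0=4+0=4
L[7]='e': occ=0, LF[7]=C('e')+0=3+0=3
L[8]='$': occ=0, LF[8]=C('$')+0=0+0=0

Answer: 2 7 1 5 8 6 4 3 0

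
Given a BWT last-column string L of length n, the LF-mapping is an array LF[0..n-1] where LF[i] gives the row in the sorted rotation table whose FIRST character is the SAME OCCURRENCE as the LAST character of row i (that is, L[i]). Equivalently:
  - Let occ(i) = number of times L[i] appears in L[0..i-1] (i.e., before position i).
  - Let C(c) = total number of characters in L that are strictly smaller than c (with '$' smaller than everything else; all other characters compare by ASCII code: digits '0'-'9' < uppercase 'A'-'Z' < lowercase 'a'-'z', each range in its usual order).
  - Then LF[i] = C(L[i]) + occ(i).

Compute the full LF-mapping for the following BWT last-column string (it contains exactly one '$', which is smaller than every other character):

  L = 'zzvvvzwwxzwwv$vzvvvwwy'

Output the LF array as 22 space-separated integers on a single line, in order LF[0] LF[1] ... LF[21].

Answer: 17 18 1 2 3 19 9 10 15 20 11 12 4 0 5 21 6 7 8 13 14 16

Derivation:
Char counts: '$':1, 'v':8, 'w':6, 'x':1, 'y':1, 'z':5
C (first-col start): C('$')=0, C('v')=1, C('w')=9, C('x')=15, C('y')=16, C('z')=17
L[0]='z': occ=0, LF[0]=C('z')+0=17+0=17
L[1]='z': occ=1, LF[1]=C('z')+1=17+1=18
L[2]='v': occ=0, LF[2]=C('v')+0=1+0=1
L[3]='v': occ=1, LF[3]=C('v')+1=1+1=2
L[4]='v': occ=2, LF[4]=C('v')+2=1+2=3
L[5]='z': occ=2, LF[5]=C('z')+2=17+2=19
L[6]='w': occ=0, LF[6]=C('w')+0=9+0=9
L[7]='w': occ=1, LF[7]=C('w')+1=9+1=10
L[8]='x': occ=0, LF[8]=C('x')+0=15+0=15
L[9]='z': occ=3, LF[9]=C('z')+3=17+3=20
L[10]='w': occ=2, LF[10]=C('w')+2=9+2=11
L[11]='w': occ=3, LF[11]=C('w')+3=9+3=12
L[12]='v': occ=3, LF[12]=C('v')+3=1+3=4
L[13]='$': occ=0, LF[13]=C('$')+0=0+0=0
L[14]='v': occ=4, LF[14]=C('v')+4=1+4=5
L[15]='z': occ=4, LF[15]=C('z')+4=17+4=21
L[16]='v': occ=5, LF[16]=C('v')+5=1+5=6
L[17]='v': occ=6, LF[17]=C('v')+6=1+6=7
L[18]='v': occ=7, LF[18]=C('v')+7=1+7=8
L[19]='w': occ=4, LF[19]=C('w')+4=9+4=13
L[20]='w': occ=5, LF[20]=C('w')+5=9+5=14
L[21]='y': occ=0, LF[21]=C('y')+0=16+0=16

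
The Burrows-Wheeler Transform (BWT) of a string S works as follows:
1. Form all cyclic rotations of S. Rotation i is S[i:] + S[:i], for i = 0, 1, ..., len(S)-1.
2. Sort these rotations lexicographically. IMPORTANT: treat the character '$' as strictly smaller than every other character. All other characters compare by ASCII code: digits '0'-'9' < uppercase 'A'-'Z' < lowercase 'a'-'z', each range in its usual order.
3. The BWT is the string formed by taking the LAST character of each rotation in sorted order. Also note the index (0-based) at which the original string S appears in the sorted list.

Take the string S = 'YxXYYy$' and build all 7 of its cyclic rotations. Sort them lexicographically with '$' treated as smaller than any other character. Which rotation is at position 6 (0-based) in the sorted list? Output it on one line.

All 7 rotations (rotation i = S[i:]+S[:i]):
  rot[0] = YxXYYy$
  rot[1] = xXYYy$Y
  rot[2] = XYYy$Yx
  rot[3] = YYy$YxX
  rot[4] = Yy$YxXY
  rot[5] = y$YxXYY
  rot[6] = $YxXYYy
Sorted (with $ < everything):
  sorted[0] = $YxXYYy
  sorted[1] = XYYy$Yx
  sorted[2] = YYy$YxX
  sorted[3] = YxXYYy$
  sorted[4] = Yy$YxXY
  sorted[5] = xXYYy$Y
  sorted[6] = y$YxXYY
sorted[6] = y$YxXYY

Answer: y$YxXYY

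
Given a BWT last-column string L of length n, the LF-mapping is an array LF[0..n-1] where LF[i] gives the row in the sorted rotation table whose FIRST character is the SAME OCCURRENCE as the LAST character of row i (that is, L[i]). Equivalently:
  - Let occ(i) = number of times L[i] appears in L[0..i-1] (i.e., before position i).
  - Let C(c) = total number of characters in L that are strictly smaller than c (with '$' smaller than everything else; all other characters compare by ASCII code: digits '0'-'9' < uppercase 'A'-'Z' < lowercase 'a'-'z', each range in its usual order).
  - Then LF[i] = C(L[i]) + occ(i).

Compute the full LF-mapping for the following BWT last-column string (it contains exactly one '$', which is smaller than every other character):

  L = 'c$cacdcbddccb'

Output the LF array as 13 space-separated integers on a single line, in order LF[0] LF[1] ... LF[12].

Char counts: '$':1, 'a':1, 'b':2, 'c':6, 'd':3
C (first-col start): C('$')=0, C('a')=1, C('b')=2, C('c')=4, C('d')=10
L[0]='c': occ=0, LF[0]=C('c')+0=4+0=4
L[1]='$': occ=0, LF[1]=C('$')+0=0+0=0
L[2]='c': occ=1, LF[2]=C('c')+1=4+1=5
L[3]='a': occ=0, LF[3]=C('a')+0=1+0=1
L[4]='c': occ=2, LF[4]=C('c')+2=4+2=6
L[5]='d': occ=0, LF[5]=C('d')+0=10+0=10
L[6]='c': occ=3, LF[6]=C('c')+3=4+3=7
L[7]='b': occ=0, LF[7]=C('b')+0=2+0=2
L[8]='d': occ=1, LF[8]=C('d')+1=10+1=11
L[9]='d': occ=2, LF[9]=C('d')+2=10+2=12
L[10]='c': occ=4, LF[10]=C('c')+4=4+4=8
L[11]='c': occ=5, LF[11]=C('c')+5=4+5=9
L[12]='b': occ=1, LF[12]=C('b')+1=2+1=3

Answer: 4 0 5 1 6 10 7 2 11 12 8 9 3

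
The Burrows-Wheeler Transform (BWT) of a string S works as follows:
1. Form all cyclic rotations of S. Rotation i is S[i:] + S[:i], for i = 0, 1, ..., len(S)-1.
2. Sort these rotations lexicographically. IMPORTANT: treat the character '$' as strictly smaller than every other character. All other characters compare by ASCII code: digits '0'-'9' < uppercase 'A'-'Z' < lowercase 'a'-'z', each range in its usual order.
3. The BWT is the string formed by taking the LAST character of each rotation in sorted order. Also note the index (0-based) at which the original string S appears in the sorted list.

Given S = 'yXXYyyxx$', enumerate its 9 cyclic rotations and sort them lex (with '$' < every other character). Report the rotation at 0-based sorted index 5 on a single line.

All 9 rotations (rotation i = S[i:]+S[:i]):
  rot[0] = yXXYyyxx$
  rot[1] = XXYyyxx$y
  rot[2] = XYyyxx$yX
  rot[3] = Yyyxx$yXX
  rot[4] = yyxx$yXXY
  rot[5] = yxx$yXXYy
  rot[6] = xx$yXXYyy
  rot[7] = x$yXXYyyx
  rot[8] = $yXXYyyxx
Sorted (with $ < everything):
  sorted[0] = $yXXYyyxx
  sorted[1] = XXYyyxx$y
  sorted[2] = XYyyxx$yX
  sorted[3] = Yyyxx$yXX
  sorted[4] = x$yXXYyyx
  sorted[5] = xx$yXXYyy
  sorted[6] = yXXYyyxx$
  sorted[7] = yxx$yXXYy
  sorted[8] = yyxx$yXXY
sorted[5] = xx$yXXYyy

Answer: xx$yXXYyy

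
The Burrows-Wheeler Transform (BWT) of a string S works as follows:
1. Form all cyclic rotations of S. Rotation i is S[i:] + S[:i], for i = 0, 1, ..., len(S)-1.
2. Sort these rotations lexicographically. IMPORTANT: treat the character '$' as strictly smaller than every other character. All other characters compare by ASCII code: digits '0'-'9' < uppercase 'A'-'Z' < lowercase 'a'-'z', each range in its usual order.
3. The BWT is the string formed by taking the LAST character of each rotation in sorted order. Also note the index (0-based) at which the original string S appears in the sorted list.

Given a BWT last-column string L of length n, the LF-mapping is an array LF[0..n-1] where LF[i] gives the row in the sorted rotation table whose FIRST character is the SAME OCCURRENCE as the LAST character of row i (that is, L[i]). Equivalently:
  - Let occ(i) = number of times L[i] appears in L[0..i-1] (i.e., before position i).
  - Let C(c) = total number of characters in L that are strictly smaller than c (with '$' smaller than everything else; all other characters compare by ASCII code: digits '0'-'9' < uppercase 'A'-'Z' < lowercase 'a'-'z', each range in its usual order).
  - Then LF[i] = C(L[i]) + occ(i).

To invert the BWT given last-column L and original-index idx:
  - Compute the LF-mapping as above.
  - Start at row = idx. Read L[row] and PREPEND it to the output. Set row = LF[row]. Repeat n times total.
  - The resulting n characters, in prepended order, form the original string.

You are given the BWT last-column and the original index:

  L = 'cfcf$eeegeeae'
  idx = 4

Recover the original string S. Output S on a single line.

LF mapping: 2 10 3 11 0 4 5 6 12 7 8 1 9
Walk LF starting at row 4, prepending L[row]:
  step 1: row=4, L[4]='$', prepend. Next row=LF[4]=0
  step 2: row=0, L[0]='c', prepend. Next row=LF[0]=2
  step 3: row=2, L[2]='c', prepend. Next row=LF[2]=3
  step 4: row=3, L[3]='f', prepend. Next row=LF[3]=11
  step 5: row=11, L[11]='a', prepend. Next row=LF[11]=1
  step 6: row=1, L[1]='f', prepend. Next row=LF[1]=10
  step 7: row=10, L[10]='e', prepend. Next row=LF[10]=8
  step 8: row=8, L[8]='g', prepend. Next row=LF[8]=12
  step 9: row=12, L[12]='e', prepend. Next row=LF[12]=9
  step 10: row=9, L[9]='e', prepend. Next row=LF[9]=7
  step 11: row=7, L[7]='e', prepend. Next row=LF[7]=6
  step 12: row=6, L[6]='e', prepend. Next row=LF[6]=5
  step 13: row=5, L[5]='e', prepend. Next row=LF[5]=4
Reversed output: eeeeegefafcc$

Answer: eeeeegefafcc$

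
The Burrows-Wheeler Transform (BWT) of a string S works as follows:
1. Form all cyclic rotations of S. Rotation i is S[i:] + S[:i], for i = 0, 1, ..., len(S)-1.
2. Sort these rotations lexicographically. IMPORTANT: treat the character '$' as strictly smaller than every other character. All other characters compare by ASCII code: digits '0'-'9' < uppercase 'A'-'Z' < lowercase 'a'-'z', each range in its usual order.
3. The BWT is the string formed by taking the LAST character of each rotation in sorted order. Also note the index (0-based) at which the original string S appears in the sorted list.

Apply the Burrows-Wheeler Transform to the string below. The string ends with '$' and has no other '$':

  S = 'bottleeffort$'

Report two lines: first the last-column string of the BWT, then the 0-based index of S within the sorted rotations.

All 13 rotations (rotation i = S[i:]+S[:i]):
  rot[0] = bottleeffort$
  rot[1] = ottleeffort$b
  rot[2] = ttleeffort$bo
  rot[3] = tleeffort$bot
  rot[4] = leeffort$bott
  rot[5] = eeffort$bottl
  rot[6] = effort$bottle
  rot[7] = ffort$bottlee
  rot[8] = fort$bottleef
  rot[9] = ort$bottleeff
  rot[10] = rt$bottleeffo
  rot[11] = t$bottleeffor
  rot[12] = $bottleeffort
Sorted (with $ < everything):
  sorted[0] = $bottleeffort  (last char: 't')
  sorted[1] = bottleeffort$  (last char: '$')
  sorted[2] = eeffort$bottl  (last char: 'l')
  sorted[3] = effort$bottle  (last char: 'e')
  sorted[4] = ffort$bottlee  (last char: 'e')
  sorted[5] = fort$bottleef  (last char: 'f')
  sorted[6] = leeffort$bott  (last char: 't')
  sorted[7] = ort$bottleeff  (last char: 'f')
  sorted[8] = ottleeffort$b  (last char: 'b')
  sorted[9] = rt$bottleeffo  (last char: 'o')
  sorted[10] = t$bottleeffor  (last char: 'r')
  sorted[11] = tleeffort$bot  (last char: 't')
  sorted[12] = ttleeffort$bo  (last char: 'o')
Last column: t$leeftfborto
Original string S is at sorted index 1

Answer: t$leeftfborto
1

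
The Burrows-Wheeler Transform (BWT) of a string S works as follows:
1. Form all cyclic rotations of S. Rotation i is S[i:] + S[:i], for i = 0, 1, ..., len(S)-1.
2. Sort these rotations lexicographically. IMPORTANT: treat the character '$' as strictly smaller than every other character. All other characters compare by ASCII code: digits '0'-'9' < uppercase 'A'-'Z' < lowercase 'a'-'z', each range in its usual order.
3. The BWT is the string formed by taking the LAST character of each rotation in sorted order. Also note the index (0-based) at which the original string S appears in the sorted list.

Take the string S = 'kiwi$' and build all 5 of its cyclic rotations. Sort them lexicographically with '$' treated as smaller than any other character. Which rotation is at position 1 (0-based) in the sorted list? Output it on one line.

All 5 rotations (rotation i = S[i:]+S[:i]):
  rot[0] = kiwi$
  rot[1] = iwi$k
  rot[2] = wi$ki
  rot[3] = i$kiw
  rot[4] = $kiwi
Sorted (with $ < everything):
  sorted[0] = $kiwi
  sorted[1] = i$kiw
  sorted[2] = iwi$k
  sorted[3] = kiwi$
  sorted[4] = wi$ki
sorted[1] = i$kiw

Answer: i$kiw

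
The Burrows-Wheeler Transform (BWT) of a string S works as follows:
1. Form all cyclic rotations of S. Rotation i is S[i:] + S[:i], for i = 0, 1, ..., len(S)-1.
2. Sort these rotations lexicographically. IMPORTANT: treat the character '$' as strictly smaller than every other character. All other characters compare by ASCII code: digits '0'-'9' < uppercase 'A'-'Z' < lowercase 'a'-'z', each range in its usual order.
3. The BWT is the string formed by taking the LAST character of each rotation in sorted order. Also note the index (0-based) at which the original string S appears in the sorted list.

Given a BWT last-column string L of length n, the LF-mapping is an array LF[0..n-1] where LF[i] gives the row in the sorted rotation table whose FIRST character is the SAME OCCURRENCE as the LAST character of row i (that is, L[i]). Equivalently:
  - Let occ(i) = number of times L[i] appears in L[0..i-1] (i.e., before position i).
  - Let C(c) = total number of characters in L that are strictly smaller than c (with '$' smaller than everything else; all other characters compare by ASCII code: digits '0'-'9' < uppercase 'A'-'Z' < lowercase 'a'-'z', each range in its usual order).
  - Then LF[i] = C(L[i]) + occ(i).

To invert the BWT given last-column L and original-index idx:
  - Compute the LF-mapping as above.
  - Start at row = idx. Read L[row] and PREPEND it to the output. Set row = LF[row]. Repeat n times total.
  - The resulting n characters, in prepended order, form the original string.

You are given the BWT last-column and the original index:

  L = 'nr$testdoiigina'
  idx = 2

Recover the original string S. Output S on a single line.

LF mapping: 8 11 0 13 3 12 14 2 10 5 6 4 7 9 1
Walk LF starting at row 2, prepending L[row]:
  step 1: row=2, L[2]='$', prepend. Next row=LF[2]=0
  step 2: row=0, L[0]='n', prepend. Next row=LF[0]=8
  step 3: row=8, L[8]='o', prepend. Next row=LF[8]=10
  step 4: row=10, L[10]='i', prepend. Next row=LF[10]=6
  step 5: row=6, L[6]='t', prepend. Next row=LF[6]=14
  step 6: row=14, L[14]='a', prepend. Next row=LF[14]=1
  step 7: row=1, L[1]='r', prepend. Next row=LF[1]=11
  step 8: row=11, L[11]='g', prepend. Next row=LF[11]=4
  step 9: row=4, L[4]='e', prepend. Next row=LF[4]=3
  step 10: row=3, L[3]='t', prepend. Next row=LF[3]=13
  step 11: row=13, L[13]='n', prepend. Next row=LF[13]=9
  step 12: row=9, L[9]='i', prepend. Next row=LF[9]=5
  step 13: row=5, L[5]='s', prepend. Next row=LF[5]=12
  step 14: row=12, L[12]='i', prepend. Next row=LF[12]=7
  step 15: row=7, L[7]='d', prepend. Next row=LF[7]=2
Reversed output: disintegration$

Answer: disintegration$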